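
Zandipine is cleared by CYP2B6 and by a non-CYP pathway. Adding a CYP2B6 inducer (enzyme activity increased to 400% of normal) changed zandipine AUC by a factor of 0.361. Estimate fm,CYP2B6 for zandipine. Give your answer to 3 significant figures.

0.590

Let x = fm,CYP2B6. Because AUC ∝ 1/CL, relative clearance rose to 1/0.361 = 2.77.
Only the CYP2B6 route changed, so 2.77 = x·4 + (1 − x), giving x = 0.590.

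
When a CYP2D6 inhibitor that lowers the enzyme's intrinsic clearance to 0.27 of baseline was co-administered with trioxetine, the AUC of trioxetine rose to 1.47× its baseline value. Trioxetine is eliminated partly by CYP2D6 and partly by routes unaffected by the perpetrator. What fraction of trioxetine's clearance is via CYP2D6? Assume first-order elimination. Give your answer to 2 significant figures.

Let x = fm,CYP2D6. Because AUC ∝ 1/CL, relative clearance fell to 1/1.47 = 0.6803.
Only the CYP2D6 route changed, so 0.6803 = x·0.27 + (1 − x), giving x = 0.44.

0.44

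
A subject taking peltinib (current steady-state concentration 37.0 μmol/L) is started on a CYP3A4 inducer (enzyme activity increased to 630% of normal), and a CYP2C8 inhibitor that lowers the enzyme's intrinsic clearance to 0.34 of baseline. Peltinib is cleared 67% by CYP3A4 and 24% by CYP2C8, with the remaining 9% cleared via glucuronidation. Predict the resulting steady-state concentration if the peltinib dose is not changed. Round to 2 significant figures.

8.4 μmol/L

CYP3A4: 0.67 × 6.3 = 4.221
CYP2C8: 0.24 × 0.34 = 0.0816
Other: 0.09 (unchanged)
New clearance relative to baseline: 4.221 + 0.0816 + 0.09 = 4.3926.
New steady-state concentration = 37.0 / 4.3926 = 8.4 μmol/L (concentration scales inversely with clearance).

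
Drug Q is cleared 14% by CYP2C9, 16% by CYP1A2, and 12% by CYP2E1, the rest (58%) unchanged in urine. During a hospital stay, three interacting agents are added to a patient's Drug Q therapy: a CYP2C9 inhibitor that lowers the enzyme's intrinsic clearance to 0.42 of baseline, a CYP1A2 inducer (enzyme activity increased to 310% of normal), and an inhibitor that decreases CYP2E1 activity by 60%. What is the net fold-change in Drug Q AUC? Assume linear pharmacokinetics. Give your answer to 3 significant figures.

The CYP2C9 pathway (14% of clearance) falls to 0.42× activity: 0.14 × 0.42 = 0.0588.
The CYP1A2 pathway (16% of clearance) is boosted to 3.1× activity: 0.16 × 3.1 = 0.496.
The CYP2E1 pathway (12% of clearance) falls to 0.4× activity: 0.12 × 0.4 = 0.048.
Non-CYP routes (58%) are unchanged.
New clearance relative to baseline: 0.0588 + 0.496 + 0.048 + 0.58 = 1.1828.
Net AUC ratio = 1 / 1.1828 = 0.845.

0.845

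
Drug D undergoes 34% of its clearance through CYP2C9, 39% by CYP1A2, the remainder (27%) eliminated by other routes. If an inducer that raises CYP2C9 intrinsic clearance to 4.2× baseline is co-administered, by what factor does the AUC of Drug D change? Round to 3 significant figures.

0.479

CYP2C9: 0.34 × 4.2 = 1.428
CYP1A2: 0.39 (unchanged)
Other: 0.27 (unchanged)
New clearance relative to baseline: 1.428 + 0.39 + 0.27 = 2.088.
AUC is inversely proportional to clearance, so the fold-change is 1 / 2.088 = 0.479.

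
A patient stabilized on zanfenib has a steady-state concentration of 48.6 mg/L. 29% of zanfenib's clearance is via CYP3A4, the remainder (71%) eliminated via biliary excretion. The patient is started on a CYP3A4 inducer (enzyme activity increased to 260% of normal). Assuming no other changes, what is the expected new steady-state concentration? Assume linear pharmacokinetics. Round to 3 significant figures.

33.2 mg/L

The CYP3A4 pathway (29% of clearance) is boosted to 2.6× activity: 0.29 × 2.6 = 0.754.
Non-CYP routes (71%) are unchanged.
New clearance relative to baseline: 0.754 + 0.71 = 1.464.
Steady-state concentration ∝ 1/CL, so new value = 48.6 / 1.464 = 33.2 mg/L.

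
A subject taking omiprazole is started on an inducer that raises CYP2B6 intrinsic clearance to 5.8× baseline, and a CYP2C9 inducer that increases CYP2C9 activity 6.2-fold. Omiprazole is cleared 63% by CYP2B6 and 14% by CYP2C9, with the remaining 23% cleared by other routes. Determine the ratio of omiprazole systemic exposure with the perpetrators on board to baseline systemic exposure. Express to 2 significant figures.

The CYP2B6 pathway (63% of clearance) is boosted to 5.8× activity: 0.63 × 5.8 = 3.654.
The CYP2C9 pathway (14% of clearance) increases to 6.2× activity: 0.14 × 6.2 = 0.868.
Non-CYP routes (23%) are unchanged.
Relative clearance = 3.654 + 0.868 + 0.23 = 4.752.
Systemic exposure ∝ 1/CL: fold-change = 1 / 4.752 = 0.21.

0.21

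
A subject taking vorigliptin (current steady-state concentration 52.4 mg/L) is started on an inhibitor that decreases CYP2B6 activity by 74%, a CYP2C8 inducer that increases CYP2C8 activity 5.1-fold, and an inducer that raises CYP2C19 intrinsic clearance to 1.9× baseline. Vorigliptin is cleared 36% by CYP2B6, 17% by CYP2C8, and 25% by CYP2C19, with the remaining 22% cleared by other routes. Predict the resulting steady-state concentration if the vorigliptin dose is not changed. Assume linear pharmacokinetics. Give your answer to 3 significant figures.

31.7 mg/L

CYP2B6: 0.36 × 0.26 = 0.0936
CYP2C8: 0.17 × 5.1 = 0.867
CYP2C19: 0.25 × 1.9 = 0.475
Other: 0.22 (unchanged)
CL_new/CL_old = 0.0936 + 0.867 + 0.475 + 0.22 = 1.6556.
New steady-state concentration = 52.4 / 1.6556 = 31.7 mg/L (concentration scales inversely with clearance).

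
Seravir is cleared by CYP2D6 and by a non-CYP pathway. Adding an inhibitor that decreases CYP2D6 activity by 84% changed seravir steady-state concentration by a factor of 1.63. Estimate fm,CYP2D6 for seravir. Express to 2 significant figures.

Call the CYP2D6 fraction fm. After the interaction, CL_new/CL_old = fm × 0.16 + (1 − fm).
Steady-state concentration ratio = 1 / (new CL fraction), so new CL fraction = 1 / 1.63 = 0.6135.
fm × 0.16 + 1 − fm = 0.6135  ⇒  fm × (0.16 − 1) = −0.3865  ⇒  fm = 0.46.

0.46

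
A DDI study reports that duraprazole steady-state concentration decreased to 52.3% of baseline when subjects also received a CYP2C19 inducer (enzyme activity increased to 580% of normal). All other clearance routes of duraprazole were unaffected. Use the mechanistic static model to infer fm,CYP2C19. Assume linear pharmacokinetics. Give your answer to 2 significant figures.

0.19

Let fm be the CYP2C19 fraction. New clearance relative to baseline = fm × 5.8 + (1 − fm).
Steady-state concentration ratio = 1 / (new CL fraction), so new CL fraction = 1 / 0.523 = 1.912.
fm × 5.8 + 1 − fm = 1.912  ⇒  fm × (5.8 − 1) = 0.912  ⇒  fm = 0.19.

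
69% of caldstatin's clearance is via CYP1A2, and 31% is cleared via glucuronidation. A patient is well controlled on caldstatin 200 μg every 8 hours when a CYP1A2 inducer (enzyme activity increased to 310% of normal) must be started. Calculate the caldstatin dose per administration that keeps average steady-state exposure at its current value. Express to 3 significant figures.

490 μg

The CYP1A2 pathway (69% of clearance) rises to 3.1× activity: 0.69 × 3.1 = 2.139.
Non-CYP routes (31%) are unchanged.
New clearance relative to baseline: 2.139 + 0.31 = 2.449.
To maintain the same steady-state level, dose must scale with clearance: new dose = 200 × 2.449 = 490 μg.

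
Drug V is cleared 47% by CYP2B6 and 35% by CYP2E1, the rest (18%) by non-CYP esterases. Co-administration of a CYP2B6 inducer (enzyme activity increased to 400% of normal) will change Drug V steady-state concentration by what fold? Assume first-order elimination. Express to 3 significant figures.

CYP2B6: 0.47 × 4 = 1.88
CYP2E1: 0.35 (unchanged)
Other: 0.18 (unchanged)
New clearance relative to baseline: 1.88 + 0.35 + 0.18 = 2.41.
Steady-state concentration is inversely proportional to clearance, so the fold-change is 1 / 2.41 = 0.415.

0.415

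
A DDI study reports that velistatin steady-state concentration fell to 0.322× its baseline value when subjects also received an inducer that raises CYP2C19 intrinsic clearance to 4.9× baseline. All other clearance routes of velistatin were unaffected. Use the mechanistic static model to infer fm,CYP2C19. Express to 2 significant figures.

0.54

Let fm be the CYP2C19 fraction. New clearance relative to baseline = fm × 4.9 + (1 − fm).
Steady-state concentration ratio = 1 / (new CL fraction), so new CL fraction = 1 / 0.322 = 3.106.
fm × 4.9 + 1 − fm = 3.106  ⇒  fm × (4.9 − 1) = 2.106  ⇒  fm = 0.54.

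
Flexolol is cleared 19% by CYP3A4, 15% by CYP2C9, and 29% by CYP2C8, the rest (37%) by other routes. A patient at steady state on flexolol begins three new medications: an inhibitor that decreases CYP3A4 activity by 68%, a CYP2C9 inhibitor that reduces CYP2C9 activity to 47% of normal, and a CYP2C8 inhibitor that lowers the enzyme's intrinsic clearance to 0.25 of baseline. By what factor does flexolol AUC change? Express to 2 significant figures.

1.7

CYP3A4: 0.19 × 0.32 = 0.0608
CYP2C9: 0.15 × 0.47 = 0.0705
CYP2C8: 0.29 × 0.25 = 0.0725
Other: 0.37 (unchanged)
Relative clearance = 0.0608 + 0.0705 + 0.0725 + 0.37 = 0.5738.
AUC ∝ 1/CL: fold-change = 1 / 0.5738 = 1.7.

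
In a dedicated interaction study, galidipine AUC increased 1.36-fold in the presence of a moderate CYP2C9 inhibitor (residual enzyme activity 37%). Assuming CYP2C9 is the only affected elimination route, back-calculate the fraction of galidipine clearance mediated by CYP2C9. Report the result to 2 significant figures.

Let x = fm,CYP2C9. Because AUC ∝ 1/CL, relative clearance fell to 1/1.36 = 0.7353.
Only the CYP2C9 route changed, so 0.7353 = x·0.37 + (1 − x), giving x = 0.42.

0.42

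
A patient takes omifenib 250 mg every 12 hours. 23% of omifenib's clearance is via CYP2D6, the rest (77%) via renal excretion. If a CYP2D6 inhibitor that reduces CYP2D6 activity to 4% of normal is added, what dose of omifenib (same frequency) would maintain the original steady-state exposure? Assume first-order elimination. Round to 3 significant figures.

195 mg

CYP2D6: 0.23 × 0.04 = 0.0092
Other: 0.77 (unchanged)
CL_new/CL_old = 0.0092 + 0.77 = 0.7792.
To maintain the same steady-state level, dose must scale with clearance: new dose = 250 × 0.7792 = 195 mg.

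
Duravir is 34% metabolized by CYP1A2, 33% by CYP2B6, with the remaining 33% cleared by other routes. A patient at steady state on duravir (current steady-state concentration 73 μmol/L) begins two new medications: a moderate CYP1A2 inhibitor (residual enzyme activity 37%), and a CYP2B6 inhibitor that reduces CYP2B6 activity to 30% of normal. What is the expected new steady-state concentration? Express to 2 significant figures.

The CYP1A2 pathway (34% of clearance) is reduced to 0.37× activity: 0.34 × 0.37 = 0.1258.
The CYP2B6 pathway (33% of clearance) falls to 0.3× activity: 0.33 × 0.3 = 0.099.
Non-CYP routes (33%) are unchanged.
CL_new/CL_old = 0.1258 + 0.099 + 0.33 = 0.5548.
Dividing the baseline by the relative clearance: 73 / 0.5548 = 1.3 × 10² μmol/L.

1.3 × 10² μmol/L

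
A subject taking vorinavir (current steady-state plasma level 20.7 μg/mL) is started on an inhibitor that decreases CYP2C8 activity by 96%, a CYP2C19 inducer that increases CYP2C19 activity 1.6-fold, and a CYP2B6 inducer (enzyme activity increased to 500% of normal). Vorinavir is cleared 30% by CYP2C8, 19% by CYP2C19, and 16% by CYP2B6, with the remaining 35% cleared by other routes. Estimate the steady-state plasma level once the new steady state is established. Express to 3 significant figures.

14.1 μg/mL

CYP2C8: 0.3 × 0.04 = 0.012
CYP2C19: 0.19 × 1.6 = 0.304
CYP2B6: 0.16 × 5 = 0.8
Other: 0.35 (unchanged)
Relative clearance = 0.012 + 0.304 + 0.8 + 0.35 = 1.466.
New steady-state plasma level = 20.7 / 1.466 = 14.1 μg/mL (concentration scales inversely with clearance).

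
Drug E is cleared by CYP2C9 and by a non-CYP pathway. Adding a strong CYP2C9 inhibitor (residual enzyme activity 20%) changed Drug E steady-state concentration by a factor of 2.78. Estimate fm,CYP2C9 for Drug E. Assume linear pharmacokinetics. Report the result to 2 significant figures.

0.80

Call the CYP2C9 fraction fm. After the interaction, CL_new/CL_old = fm × 0.2 + (1 − fm).
Steady-state concentration ratio = 1 / (new CL fraction), so new CL fraction = 1 / 2.78 = 0.3597.
fm × 0.2 + 1 − fm = 0.3597  ⇒  fm × (0.2 − 1) = −0.6403  ⇒  fm = 0.80.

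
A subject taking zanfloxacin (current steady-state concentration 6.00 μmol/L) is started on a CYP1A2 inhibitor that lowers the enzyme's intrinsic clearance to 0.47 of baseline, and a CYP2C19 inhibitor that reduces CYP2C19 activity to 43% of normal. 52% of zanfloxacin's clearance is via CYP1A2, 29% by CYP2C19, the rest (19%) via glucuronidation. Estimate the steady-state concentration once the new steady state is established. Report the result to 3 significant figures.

10.7 μmol/L

CYP1A2: 0.52 × 0.47 = 0.2444
CYP2C19: 0.29 × 0.43 = 0.1247
Other: 0.19 (unchanged)
New clearance relative to baseline: 0.2444 + 0.1247 + 0.19 = 0.5591.
New steady-state concentration = 6.00 / 0.5591 = 10.7 μmol/L (concentration scales inversely with clearance).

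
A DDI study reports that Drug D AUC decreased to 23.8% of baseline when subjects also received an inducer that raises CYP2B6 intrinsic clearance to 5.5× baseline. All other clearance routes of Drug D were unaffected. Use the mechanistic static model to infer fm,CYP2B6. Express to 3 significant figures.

0.711

Call the CYP2B6 fraction fm. After the interaction, CL_new/CL_old = fm × 5.5 + (1 − fm).
AUC ratio = 1 / (new CL fraction), so new CL fraction = 1 / 0.238 = 4.202.
fm × 5.5 + 1 − fm = 4.202  ⇒  fm × (5.5 − 1) = 3.202  ⇒  fm = 0.711.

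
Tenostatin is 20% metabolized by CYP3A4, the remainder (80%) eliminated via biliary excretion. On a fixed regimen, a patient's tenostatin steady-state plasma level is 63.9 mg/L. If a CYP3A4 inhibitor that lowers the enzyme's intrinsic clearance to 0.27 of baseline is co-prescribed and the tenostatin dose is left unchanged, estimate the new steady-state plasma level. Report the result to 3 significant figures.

74.8 mg/L

CYP3A4: 0.2 × 0.27 = 0.054
Other: 0.8 (unchanged)
New clearance relative to baseline: 0.054 + 0.8 = 0.854.
Steady-state plasma level ∝ 1/CL, so new value = 63.9 / 0.854 = 74.8 mg/L.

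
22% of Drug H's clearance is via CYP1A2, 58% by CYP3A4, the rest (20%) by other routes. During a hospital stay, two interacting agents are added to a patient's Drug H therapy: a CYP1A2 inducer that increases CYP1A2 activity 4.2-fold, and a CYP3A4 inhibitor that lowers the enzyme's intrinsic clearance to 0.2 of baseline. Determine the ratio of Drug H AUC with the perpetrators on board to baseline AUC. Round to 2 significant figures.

The CYP1A2 pathway (22% of clearance) rises to 4.2× activity: 0.22 × 4.2 = 0.924.
The CYP3A4 pathway (58% of clearance) is reduced to 0.2× activity: 0.58 × 0.2 = 0.116.
The remaining 20% of clearance is unaffected.
CL_new/CL_old = 0.924 + 0.116 + 0.2 = 1.24.
AUC ∝ 1/CL: fold-change = 1 / 1.24 = 0.81.

0.81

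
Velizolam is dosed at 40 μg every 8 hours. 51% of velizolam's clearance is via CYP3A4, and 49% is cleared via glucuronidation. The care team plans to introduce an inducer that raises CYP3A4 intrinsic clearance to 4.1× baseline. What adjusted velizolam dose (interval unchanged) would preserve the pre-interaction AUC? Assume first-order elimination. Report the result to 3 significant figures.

103 μg

The CYP3A4 pathway (51% of clearance) is boosted to 4.1× activity: 0.51 × 4.1 = 2.091.
The remaining 49% of clearance is unaffected.
New clearance relative to baseline: 2.091 + 0.49 = 2.581.
Exposure is unchanged when dose changes in proportion to clearance. New dose = 40 μg × 2.581 = 103 μg.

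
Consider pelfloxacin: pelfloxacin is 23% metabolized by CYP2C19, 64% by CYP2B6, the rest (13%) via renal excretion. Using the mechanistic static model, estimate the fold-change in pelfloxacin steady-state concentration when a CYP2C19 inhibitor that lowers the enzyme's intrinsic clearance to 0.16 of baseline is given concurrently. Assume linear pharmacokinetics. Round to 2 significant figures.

1.2

The CYP2C19 pathway (23% of clearance) falls to 0.16× activity: 0.23 × 0.16 = 0.0368.
CYP2B6 (64%) and the residual 13% are unaffected.
New clearance relative to baseline: 0.0368 + 0.64 + 0.13 = 0.8068.
Since steady-state concentration ∝ 1/CL, the ratio is 1 / 0.8068 = 1.2.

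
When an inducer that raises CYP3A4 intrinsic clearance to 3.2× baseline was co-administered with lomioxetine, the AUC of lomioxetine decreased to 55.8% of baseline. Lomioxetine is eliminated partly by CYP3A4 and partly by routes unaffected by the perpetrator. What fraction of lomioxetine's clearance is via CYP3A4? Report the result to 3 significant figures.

0.360

Let fm be the CYP3A4 fraction. New clearance relative to baseline = fm × 3.2 + (1 − fm).
AUC ratio = 1 / (new CL fraction), so new CL fraction = 1 / 0.558 = 1.792.
fm × 3.2 + 1 − fm = 1.792  ⇒  fm × (3.2 − 1) = 0.7921  ⇒  fm = 0.360.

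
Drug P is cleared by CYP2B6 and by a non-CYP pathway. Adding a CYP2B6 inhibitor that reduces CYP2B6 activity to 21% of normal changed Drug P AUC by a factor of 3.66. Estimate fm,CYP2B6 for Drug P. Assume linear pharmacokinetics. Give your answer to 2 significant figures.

0.92

Write x for the fraction cleared via CYP2B6. The observed AUC change means clearance fell to 1/3.66 = 0.2732 of baseline.
Only the CYP2B6 route changed, so 0.2732 = x·0.21 + (1 − x), giving x = 0.92.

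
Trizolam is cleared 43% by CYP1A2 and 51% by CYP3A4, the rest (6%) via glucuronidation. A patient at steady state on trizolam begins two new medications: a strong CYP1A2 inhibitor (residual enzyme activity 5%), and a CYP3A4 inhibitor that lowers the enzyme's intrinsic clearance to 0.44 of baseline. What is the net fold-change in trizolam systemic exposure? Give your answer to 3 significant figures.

CYP1A2: 0.43 × 0.05 = 0.0215
CYP3A4: 0.51 × 0.44 = 0.2244
Other: 0.06 (unchanged)
CL_new/CL_old = 0.0215 + 0.2244 + 0.06 = 0.3059.
Net systemic exposure ratio = 1 / 0.3059 = 3.27.

3.27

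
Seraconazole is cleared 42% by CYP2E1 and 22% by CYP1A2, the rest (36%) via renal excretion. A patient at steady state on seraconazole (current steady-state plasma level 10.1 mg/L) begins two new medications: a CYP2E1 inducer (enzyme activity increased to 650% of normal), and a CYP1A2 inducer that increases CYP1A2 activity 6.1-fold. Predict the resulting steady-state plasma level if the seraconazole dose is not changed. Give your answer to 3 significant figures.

The CYP2E1 pathway (42% of clearance) is boosted to 6.5× activity: 0.42 × 6.5 = 2.73.
The CYP1A2 pathway (22% of clearance) increases to 6.1× activity: 0.22 × 6.1 = 1.342.
Non-CYP routes (36%) are unchanged.
Relative clearance = 2.73 + 1.342 + 0.36 = 4.432.
New steady-state plasma level = 10.1 / 4.432 = 2.28 mg/L (concentration scales inversely with clearance).

2.28 mg/L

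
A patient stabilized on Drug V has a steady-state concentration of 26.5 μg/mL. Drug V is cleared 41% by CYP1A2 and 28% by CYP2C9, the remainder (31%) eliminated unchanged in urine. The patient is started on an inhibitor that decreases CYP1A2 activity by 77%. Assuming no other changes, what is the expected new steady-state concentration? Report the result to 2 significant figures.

39 μg/mL

CYP1A2: 0.41 × 0.23 = 0.0943
CYP2C9: 0.28 (unchanged)
Other: 0.31 (unchanged)
CL_new/CL_old = 0.0943 + 0.28 + 0.31 = 0.6843.
Steady-state concentration ∝ 1/CL, so new value = 26.5 / 0.6843 = 39 μg/mL.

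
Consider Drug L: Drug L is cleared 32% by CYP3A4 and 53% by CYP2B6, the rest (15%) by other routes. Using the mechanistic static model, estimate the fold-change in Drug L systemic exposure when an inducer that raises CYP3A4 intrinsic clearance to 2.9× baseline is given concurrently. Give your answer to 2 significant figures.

0.62

CYP3A4: 0.32 × 2.9 = 0.928
CYP2B6: 0.53 (unchanged)
Other: 0.15 (unchanged)
New clearance relative to baseline: 0.928 + 0.53 + 0.15 = 1.608.
Systemic exposure ratio = CL_old/CL_new = 1 / 1.608 = 0.62.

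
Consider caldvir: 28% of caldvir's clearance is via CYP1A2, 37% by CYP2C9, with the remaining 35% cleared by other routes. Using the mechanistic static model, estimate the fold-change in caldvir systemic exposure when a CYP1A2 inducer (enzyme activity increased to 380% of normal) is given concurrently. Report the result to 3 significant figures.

0.561

The CYP1A2 pathway (28% of clearance) is boosted to 3.8× activity: 0.28 × 3.8 = 1.064.
CYP2C9 (37%) and the residual 35% are unaffected.
CL_new/CL_old = 1.064 + 0.37 + 0.35 = 1.784.
Systemic exposure is inversely proportional to clearance, so the fold-change is 1 / 1.784 = 0.561.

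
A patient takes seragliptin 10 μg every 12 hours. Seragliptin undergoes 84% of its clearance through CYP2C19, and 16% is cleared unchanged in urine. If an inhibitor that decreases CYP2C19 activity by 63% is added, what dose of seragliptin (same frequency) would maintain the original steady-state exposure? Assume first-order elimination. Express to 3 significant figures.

4.71 μg

CYP2C19: 0.84 × 0.37 = 0.3108
Other: 0.16 (unchanged)
CL_new/CL_old = 0.3108 + 0.16 = 0.4708.
Exposure is unchanged when dose changes in proportion to clearance. New dose = 10 μg × 0.4708 = 4.71 μg.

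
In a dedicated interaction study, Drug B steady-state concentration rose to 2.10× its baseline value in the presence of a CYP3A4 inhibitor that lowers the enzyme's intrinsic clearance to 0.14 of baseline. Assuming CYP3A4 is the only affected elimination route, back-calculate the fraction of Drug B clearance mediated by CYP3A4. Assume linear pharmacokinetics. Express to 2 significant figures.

Call the CYP3A4 fraction fm. After the interaction, CL_new/CL_old = fm × 0.14 + (1 − fm).
Steady-state concentration ratio = 1 / (new CL fraction), so new CL fraction = 1 / 2.10 = 0.4762.
fm × 0.14 + 1 − fm = 0.4762  ⇒  fm × (0.14 − 1) = −0.5238  ⇒  fm = 0.61.

0.61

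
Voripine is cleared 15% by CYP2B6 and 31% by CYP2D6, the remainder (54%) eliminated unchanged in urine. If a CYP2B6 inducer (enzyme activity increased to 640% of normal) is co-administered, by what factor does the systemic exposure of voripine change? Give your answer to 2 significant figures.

The CYP2B6 pathway (15% of clearance) increases to 6.4× activity: 0.15 × 6.4 = 0.96.
CYP2D6 (31%) and the residual 54% are unaffected.
New clearance relative to baseline: 0.96 + 0.31 + 0.54 = 1.81.
Systemic exposure ratio = CL_old/CL_new = 1 / 1.81 = 0.55.

0.55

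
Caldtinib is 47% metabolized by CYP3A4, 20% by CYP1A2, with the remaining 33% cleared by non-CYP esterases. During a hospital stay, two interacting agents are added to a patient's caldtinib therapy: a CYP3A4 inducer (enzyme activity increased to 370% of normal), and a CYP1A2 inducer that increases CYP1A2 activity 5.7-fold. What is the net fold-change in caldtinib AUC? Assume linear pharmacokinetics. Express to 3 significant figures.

The CYP3A4 pathway (47% of clearance) is boosted to 3.7× activity: 0.47 × 3.7 = 1.739.
The CYP1A2 pathway (20% of clearance) increases to 5.7× activity: 0.2 × 5.7 = 1.14.
The remaining 33% of clearance is unaffected.
CL_new/CL_old = 1.739 + 1.14 + 0.33 = 3.209.
AUC ∝ 1/CL: fold-change = 1 / 3.209 = 0.312.

0.312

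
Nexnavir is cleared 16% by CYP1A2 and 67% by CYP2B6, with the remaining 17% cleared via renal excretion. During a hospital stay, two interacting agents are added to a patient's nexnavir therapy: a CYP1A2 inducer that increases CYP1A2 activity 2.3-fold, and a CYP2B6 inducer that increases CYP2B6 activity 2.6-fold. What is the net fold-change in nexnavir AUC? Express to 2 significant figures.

The CYP1A2 pathway (16% of clearance) is boosted to 2.3× activity: 0.16 × 2.3 = 0.368.
The CYP2B6 pathway (67% of clearance) is boosted to 2.6× activity: 0.67 × 2.6 = 1.742.
Non-CYP routes (17%) are unchanged.
CL_new/CL_old = 0.368 + 1.742 + 0.17 = 2.28.
AUC ∝ 1/CL: fold-change = 1 / 2.28 = 0.44.

0.44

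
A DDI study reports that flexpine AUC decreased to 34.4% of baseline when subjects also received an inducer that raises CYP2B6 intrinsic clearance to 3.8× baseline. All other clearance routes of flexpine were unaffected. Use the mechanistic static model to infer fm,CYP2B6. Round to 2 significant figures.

0.68

Let fm be the CYP2B6 fraction. New clearance relative to baseline = fm × 3.8 + (1 − fm).
AUC ratio = 1 / (new CL fraction), so new CL fraction = 1 / 0.344 = 2.907.
fm × 3.8 + 1 − fm = 2.907  ⇒  fm × (3.8 − 1) = 1.907  ⇒  fm = 0.68.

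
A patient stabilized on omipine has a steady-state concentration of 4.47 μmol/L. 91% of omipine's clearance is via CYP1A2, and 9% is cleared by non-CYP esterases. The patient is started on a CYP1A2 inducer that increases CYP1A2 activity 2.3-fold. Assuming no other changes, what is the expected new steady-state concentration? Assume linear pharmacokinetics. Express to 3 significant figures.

2.05 μmol/L

The CYP1A2 pathway (91% of clearance) rises to 2.3× activity: 0.91 × 2.3 = 2.093.
Non-CYP routes (9%) are unchanged.
Relative clearance = 2.093 + 0.09 = 2.183.
With dosing unchanged, steady-state concentration scales as 1/CL: 4.47 / 2.183 = 2.05 μmol/L.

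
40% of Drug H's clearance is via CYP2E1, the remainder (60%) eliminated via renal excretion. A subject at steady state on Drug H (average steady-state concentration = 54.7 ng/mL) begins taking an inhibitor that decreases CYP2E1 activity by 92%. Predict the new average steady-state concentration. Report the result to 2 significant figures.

The CYP2E1 pathway (40% of clearance) falls to 0.08× activity: 0.4 × 0.08 = 0.032.
Non-CYP routes (60%) are unchanged.
Relative clearance = 0.032 + 0.6 = 0.632.
New average steady-state concentration = baseline ÷ relative clearance = 54.7 / 0.632 = 87 ng/mL.

87 ng/mL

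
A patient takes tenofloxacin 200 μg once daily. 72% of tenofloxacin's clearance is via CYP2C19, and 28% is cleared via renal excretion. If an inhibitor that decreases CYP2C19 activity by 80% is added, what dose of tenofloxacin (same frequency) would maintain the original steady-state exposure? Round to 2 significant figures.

The CYP2C19 pathway (72% of clearance) is reduced to 0.2× activity: 0.72 × 0.2 = 0.144.
Non-CYP routes (28%) are unchanged.
Relative clearance = 0.144 + 0.28 = 0.424.
To maintain the same steady-state level, dose must scale with clearance: new dose = 200 × 0.424 = 85 μg.

85 μg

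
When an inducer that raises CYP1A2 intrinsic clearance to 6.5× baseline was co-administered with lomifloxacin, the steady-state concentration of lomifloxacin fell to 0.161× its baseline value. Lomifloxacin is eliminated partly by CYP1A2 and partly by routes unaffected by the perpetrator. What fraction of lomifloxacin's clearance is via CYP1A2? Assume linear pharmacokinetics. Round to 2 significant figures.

0.95

CL'/CL = 1 / 0.161 = 6.211
6.5·fm + (1 − fm) = 6.211
fm = (6.211 − 1) / (6.5 − 1) = 0.95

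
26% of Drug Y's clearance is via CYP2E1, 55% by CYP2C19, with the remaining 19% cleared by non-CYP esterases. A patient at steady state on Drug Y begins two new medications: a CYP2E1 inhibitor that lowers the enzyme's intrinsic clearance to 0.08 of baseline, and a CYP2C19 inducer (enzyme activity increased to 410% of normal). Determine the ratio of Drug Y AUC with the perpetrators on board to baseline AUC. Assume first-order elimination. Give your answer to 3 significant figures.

0.406

The CYP2E1 pathway (26% of clearance) drops to 0.08× activity: 0.26 × 0.08 = 0.0208.
The CYP2C19 pathway (55% of clearance) increases to 4.1× activity: 0.55 × 4.1 = 2.255.
The remaining 19% of clearance is unaffected.
CL_new/CL_old = 0.0208 + 2.255 + 0.19 = 2.4658.
AUC ∝ 1/CL: fold-change = 1 / 2.4658 = 0.406.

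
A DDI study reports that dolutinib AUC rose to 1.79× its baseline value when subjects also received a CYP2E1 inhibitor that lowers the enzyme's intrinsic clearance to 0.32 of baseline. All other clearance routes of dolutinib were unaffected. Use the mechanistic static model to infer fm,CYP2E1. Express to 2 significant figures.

0.65

Let fm be the CYP2E1 fraction. New clearance relative to baseline = fm × 0.32 + (1 − fm).
AUC ratio = 1 / (new CL fraction), so new CL fraction = 1 / 1.79 = 0.5587.
fm × 0.32 + 1 − fm = 0.5587  ⇒  fm × (0.32 − 1) = −0.4413  ⇒  fm = 0.65.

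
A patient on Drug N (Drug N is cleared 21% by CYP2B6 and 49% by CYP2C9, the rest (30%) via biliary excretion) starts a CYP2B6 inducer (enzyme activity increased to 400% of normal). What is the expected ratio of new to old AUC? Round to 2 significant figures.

CYP2B6: 0.21 × 4 = 0.84
CYP2C9: 0.49 (unchanged)
Other: 0.3 (unchanged)
CL_new/CL_old = 0.84 + 0.49 + 0.3 = 1.63.
AUC is inversely proportional to clearance, so the fold-change is 1 / 1.63 = 0.61.

0.61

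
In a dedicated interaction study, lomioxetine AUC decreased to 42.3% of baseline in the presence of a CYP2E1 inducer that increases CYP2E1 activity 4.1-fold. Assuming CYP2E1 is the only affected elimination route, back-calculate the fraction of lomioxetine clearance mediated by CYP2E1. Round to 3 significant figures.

0.440

CL'/CL = 1 / 0.423 = 2.364
4.1·fm + (1 − fm) = 2.364
fm = (2.364 − 1) / (4.1 − 1) = 0.440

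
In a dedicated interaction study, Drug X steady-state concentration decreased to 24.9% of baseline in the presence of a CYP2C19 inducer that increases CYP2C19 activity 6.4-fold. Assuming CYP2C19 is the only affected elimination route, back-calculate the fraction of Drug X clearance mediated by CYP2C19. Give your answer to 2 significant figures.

CL'/CL = 1 / 0.249 = 4.016
6.4·fm + (1 − fm) = 4.016
fm = (4.016 − 1) / (6.4 − 1) = 0.56

0.56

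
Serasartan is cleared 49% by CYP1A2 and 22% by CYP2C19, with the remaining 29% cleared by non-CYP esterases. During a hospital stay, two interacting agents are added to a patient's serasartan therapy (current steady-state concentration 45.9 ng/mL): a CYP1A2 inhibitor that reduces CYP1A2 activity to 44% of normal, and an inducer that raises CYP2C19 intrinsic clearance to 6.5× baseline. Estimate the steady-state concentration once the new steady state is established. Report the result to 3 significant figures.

The CYP1A2 pathway (49% of clearance) drops to 0.44× activity: 0.49 × 0.44 = 0.2156.
The CYP2C19 pathway (22% of clearance) rises to 6.5× activity: 0.22 × 6.5 = 1.43.
The remaining 29% of clearance is unaffected.
CL_new/CL_old = 0.2156 + 1.43 + 0.29 = 1.9356.
Steady-state concentration ∝ 1/CL: new value = 45.9 / 1.9356 = 23.7 ng/mL.

23.7 ng/mL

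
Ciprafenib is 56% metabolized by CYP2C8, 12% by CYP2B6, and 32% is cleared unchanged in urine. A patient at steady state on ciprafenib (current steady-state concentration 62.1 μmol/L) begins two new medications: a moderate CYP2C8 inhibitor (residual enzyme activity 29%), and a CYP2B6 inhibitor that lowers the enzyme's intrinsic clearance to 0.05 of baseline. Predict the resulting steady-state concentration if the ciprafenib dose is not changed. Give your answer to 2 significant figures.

1.3 × 10² μmol/L

The CYP2C8 pathway (56% of clearance) is reduced to 0.29× activity: 0.56 × 0.29 = 0.1624.
The CYP2B6 pathway (12% of clearance) drops to 0.05× activity: 0.12 × 0.05 = 0.006.
The remaining 32% of clearance is unaffected.
CL_new/CL_old = 0.1624 + 0.006 + 0.32 = 0.4884.
Steady-state concentration ∝ 1/CL: new value = 62.1 / 0.4884 = 1.3 × 10² μmol/L.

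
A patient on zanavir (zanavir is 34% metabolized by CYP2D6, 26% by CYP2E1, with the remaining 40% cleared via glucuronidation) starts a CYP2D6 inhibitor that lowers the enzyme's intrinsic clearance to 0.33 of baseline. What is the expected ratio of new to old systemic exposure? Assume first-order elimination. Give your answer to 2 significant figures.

CYP2D6: 0.34 × 0.33 = 0.1122
CYP2E1: 0.26 (unchanged)
Other: 0.4 (unchanged)
Relative clearance = 0.1122 + 0.26 + 0.4 = 0.7722.
Systemic exposure is inversely proportional to clearance, so the fold-change is 1 / 0.7722 = 1.3.

1.3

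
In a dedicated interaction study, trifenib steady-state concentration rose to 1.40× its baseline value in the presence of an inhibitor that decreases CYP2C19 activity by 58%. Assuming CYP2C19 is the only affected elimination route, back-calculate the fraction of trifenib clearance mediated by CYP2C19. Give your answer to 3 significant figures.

CL'/CL = 1 / 1.40 = 0.7143
0.42·fm + (1 − fm) = 0.7143
fm = (0.7143 − 1) / (0.42 − 1) = 0.493

0.493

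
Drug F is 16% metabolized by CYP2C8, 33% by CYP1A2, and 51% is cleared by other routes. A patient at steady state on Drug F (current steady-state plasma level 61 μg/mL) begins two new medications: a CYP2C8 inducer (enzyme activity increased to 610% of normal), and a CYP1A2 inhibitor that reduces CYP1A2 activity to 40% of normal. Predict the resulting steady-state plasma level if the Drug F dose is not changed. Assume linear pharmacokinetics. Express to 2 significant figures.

The CYP2C8 pathway (16% of clearance) rises to 6.1× activity: 0.16 × 6.1 = 0.976.
The CYP1A2 pathway (33% of clearance) falls to 0.4× activity: 0.33 × 0.4 = 0.132.
Non-CYP routes (51%) are unchanged.
New clearance relative to baseline: 0.976 + 0.132 + 0.51 = 1.618.
Steady-state plasma level ∝ 1/CL: new value = 61 / 1.618 = 38 μg/mL.

38 μg/mL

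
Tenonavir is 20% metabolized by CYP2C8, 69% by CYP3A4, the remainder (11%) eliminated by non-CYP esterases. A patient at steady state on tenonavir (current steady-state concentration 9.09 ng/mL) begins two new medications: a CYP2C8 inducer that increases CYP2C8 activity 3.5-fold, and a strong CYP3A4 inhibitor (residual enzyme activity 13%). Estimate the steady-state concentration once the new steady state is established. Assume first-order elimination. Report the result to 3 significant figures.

The CYP2C8 pathway (20% of clearance) is boosted to 3.5× activity: 0.2 × 3.5 = 0.7.
The CYP3A4 pathway (69% of clearance) falls to 0.13× activity: 0.69 × 0.13 = 0.0897.
The remaining 11% of clearance is unaffected.
Relative clearance = 0.7 + 0.0897 + 0.11 = 0.8997.
Steady-state concentration ∝ 1/CL: new value = 9.09 / 0.8997 = 10.1 ng/mL.

10.1 ng/mL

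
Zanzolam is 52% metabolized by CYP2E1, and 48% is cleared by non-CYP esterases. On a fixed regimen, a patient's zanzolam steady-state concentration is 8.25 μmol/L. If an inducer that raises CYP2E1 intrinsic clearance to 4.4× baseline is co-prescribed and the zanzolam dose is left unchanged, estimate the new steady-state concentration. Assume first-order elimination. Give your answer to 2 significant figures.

CYP2E1: 0.52 × 4.4 = 2.288
Other: 0.48 (unchanged)
CL_new/CL_old = 2.288 + 0.48 = 2.768.
With dosing unchanged, steady-state concentration scales as 1/CL: 8.25 / 2.768 = 3.0 μmol/L.

3.0 μmol/L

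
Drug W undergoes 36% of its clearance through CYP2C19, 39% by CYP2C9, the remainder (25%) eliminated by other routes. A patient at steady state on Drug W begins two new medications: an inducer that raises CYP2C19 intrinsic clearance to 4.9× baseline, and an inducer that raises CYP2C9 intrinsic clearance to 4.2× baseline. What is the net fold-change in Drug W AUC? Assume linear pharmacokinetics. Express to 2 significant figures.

0.27

The CYP2C19 pathway (36% of clearance) increases to 4.9× activity: 0.36 × 4.9 = 1.764.
The CYP2C9 pathway (39% of clearance) rises to 4.2× activity: 0.39 × 4.2 = 1.638.
The remaining 25% of clearance is unaffected.
Relative clearance = 1.764 + 1.638 + 0.25 = 3.652.
Because AUC varies inversely with clearance, the combined effect is 1 / 3.652 = 0.27.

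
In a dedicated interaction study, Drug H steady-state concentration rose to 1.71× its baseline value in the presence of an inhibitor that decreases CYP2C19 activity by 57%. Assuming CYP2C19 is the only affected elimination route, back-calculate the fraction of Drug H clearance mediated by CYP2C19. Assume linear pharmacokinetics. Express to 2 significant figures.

0.73

CL'/CL = 1 / 1.71 = 0.5848
0.43·fm + (1 − fm) = 0.5848
fm = (0.5848 − 1) / (0.43 − 1) = 0.73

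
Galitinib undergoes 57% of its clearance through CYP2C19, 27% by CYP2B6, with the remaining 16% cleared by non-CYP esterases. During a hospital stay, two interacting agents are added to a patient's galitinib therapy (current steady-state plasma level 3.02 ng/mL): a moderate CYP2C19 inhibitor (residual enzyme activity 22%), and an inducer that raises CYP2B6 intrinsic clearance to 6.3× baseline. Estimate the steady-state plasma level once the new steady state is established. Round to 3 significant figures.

The CYP2C19 pathway (57% of clearance) falls to 0.22× activity: 0.57 × 0.22 = 0.1254.
The CYP2B6 pathway (27% of clearance) rises to 6.3× activity: 0.27 × 6.3 = 1.701.
The remaining 16% of clearance is unaffected.
New clearance relative to baseline: 0.1254 + 1.701 + 0.16 = 1.9864.
Steady-state plasma level ∝ 1/CL: new value = 3.02 / 1.9864 = 1.52 ng/mL.

1.52 ng/mL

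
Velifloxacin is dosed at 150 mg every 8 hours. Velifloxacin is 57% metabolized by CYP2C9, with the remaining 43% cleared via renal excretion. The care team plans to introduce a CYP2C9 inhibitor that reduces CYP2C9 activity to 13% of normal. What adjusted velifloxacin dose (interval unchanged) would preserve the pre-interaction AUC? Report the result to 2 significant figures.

The CYP2C9 pathway (57% of clearance) falls to 0.13× activity: 0.57 × 0.13 = 0.0741.
Non-CYP routes (43%) are unchanged.
Relative clearance = 0.0741 + 0.43 = 0.5041.
Exposure is unchanged when dose changes in proportion to clearance. New dose = 150 mg × 0.5041 = 76 mg.

76 mg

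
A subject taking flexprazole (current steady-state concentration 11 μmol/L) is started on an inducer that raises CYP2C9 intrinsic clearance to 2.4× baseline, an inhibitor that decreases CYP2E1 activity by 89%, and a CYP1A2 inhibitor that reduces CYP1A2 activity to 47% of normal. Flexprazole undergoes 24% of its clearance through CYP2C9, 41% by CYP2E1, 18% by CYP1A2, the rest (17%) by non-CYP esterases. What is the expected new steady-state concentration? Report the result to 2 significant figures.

The CYP2C9 pathway (24% of clearance) increases to 2.4× activity: 0.24 × 2.4 = 0.576.
The CYP2E1 pathway (41% of clearance) is reduced to 0.11× activity: 0.41 × 0.11 = 0.0451.
The CYP1A2 pathway (18% of clearance) is reduced to 0.47× activity: 0.18 × 0.47 = 0.0846.
The remaining 17% of clearance is unaffected.
Relative clearance = 0.576 + 0.0451 + 0.0846 + 0.17 = 0.8757.
New steady-state concentration = 11 / 0.8757 = 13 μmol/L (concentration scales inversely with clearance).

13 μmol/L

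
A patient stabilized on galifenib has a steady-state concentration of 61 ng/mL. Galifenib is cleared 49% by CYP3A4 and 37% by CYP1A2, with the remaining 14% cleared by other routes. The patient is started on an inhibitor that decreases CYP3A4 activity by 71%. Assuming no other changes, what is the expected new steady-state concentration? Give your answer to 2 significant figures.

The CYP3A4 pathway (49% of clearance) is reduced to 0.29× activity: 0.49 × 0.29 = 0.1421.
CYP1A2 (37%) and the residual 14% are unaffected.
New clearance relative to baseline: 0.1421 + 0.37 + 0.14 = 0.6521.
New steady-state concentration = baseline ÷ relative clearance = 61 / 0.6521 = 94 ng/mL.

94 ng/mL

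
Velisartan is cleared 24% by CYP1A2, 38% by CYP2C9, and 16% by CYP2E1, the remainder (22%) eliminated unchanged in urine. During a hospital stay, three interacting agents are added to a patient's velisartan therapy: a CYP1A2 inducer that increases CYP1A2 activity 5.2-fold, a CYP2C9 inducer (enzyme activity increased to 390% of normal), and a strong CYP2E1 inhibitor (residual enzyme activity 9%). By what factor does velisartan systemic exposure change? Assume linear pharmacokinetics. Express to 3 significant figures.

The CYP1A2 pathway (24% of clearance) increases to 5.2× activity: 0.24 × 5.2 = 1.248.
The CYP2C9 pathway (38% of clearance) rises to 3.9× activity: 0.38 × 3.9 = 1.482.
The CYP2E1 pathway (16% of clearance) is reduced to 0.09× activity: 0.16 × 0.09 = 0.0144.
The remaining 22% of clearance is unaffected.
Relative clearance = 1.248 + 1.482 + 0.0144 + 0.22 = 2.9644.
Systemic exposure ∝ 1/CL: fold-change = 1 / 2.9644 = 0.337.

0.337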